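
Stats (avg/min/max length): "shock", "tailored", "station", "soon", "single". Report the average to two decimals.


Lengths: "shock"=5, "tailored"=8, "station"=7, "soon"=4, "single"=6
Sum = 30, Count = 5
Average = 30/5 = 6.00
= avg=6.00, min=4, max=8


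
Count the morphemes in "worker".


Word: "worker"
Morphemes: work | -er
Each morpheme carries meaning
= 2 morphemes


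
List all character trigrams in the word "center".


Word: "center" (length 6)
Number of trigrams = 6 - 3 + 1 = 4
  Position 0: "cen"
  Position 1: "ent"
  Position 2: "nte"
  Position 3: "ter"
Trigrams = "cen", "ent", "nte", "ter"


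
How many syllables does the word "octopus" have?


Word: "octopus"
Syllable breakdown: oc / to / pus
Counting: 3 parts
= 3 syllables


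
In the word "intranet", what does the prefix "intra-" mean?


Prefix: intra-
As in: intranet -> intra- + net
Meaning = within


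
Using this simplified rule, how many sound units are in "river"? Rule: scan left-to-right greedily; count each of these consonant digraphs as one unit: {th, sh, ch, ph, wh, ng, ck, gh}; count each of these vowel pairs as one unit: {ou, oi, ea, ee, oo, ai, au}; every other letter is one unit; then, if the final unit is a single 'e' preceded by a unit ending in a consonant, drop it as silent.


Word: "river" (5 letters)
Left-to-right scan:
  (1) 'r' (letter)
  (2) 'i' (letter)
  (3) 'v' (letter)
  (4) 'e' (letter)
  (5) 'r' (letter)
Units from scan: 5
Sound units = 5 units


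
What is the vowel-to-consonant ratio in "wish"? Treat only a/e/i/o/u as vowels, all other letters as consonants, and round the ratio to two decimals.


Word: "wish"
Vowels (a,e,i,o,u): 1
Consonants: 3
Ratio = 1/3
= 0.33


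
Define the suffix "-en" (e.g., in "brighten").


Suffix: -en
Example: brighten (bright + -en)
Meaning = to make / become


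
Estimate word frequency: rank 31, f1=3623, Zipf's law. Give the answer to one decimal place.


Zipf's law: f(r) = f(1) / r
f(1) = 3623
f(31) = 3623 / 31
= 116.9 occurrences


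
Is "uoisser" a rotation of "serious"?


Word: "serious", Candidate: "uoisser"
Method: check if candidate is substring of word+word
"seriousserious" contains "uoisser"? No
Is rotation = No


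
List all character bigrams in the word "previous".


Word: "previous" (length 8)
Number of bigrams = 8 - 2 + 1 = 7
  Position 0: "pr"
  Position 1: "re"
  Position 2: "ev"
  Position 3: "vi"
  Position 4: "io"
  Position 5: "ou"
  Position 6: "us"
Bigrams = "pr", "re", "ev", "vi", "io", "ou", "us"


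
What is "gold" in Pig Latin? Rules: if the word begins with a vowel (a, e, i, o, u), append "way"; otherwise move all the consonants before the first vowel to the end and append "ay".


Word: "gold"
Starts with consonant(s) → move to end, add 'ay'
Consonant cluster: "g"
Pig Latin = "oldgay"


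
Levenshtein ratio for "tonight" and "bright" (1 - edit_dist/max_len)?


Word 1: "tonight" (length 7)
Word 2: "bright" (length 6)
One optimal edit sequence:
  1. delete 't'  (+1)
  2. substitute 'o' -> 'b'  (+1)
  3. substitute 'n' -> 'r'  (+1)
  4. keep 'i'
  5. keep 'g'
  6. keep 'h'
  7. keep 't'
Edit distance = 3
Max length = max(7, 6) = 7
Similarity = 1 - 3/7
= 0.5714


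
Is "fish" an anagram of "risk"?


Word 1: "risk" → sorted: ikrs
Word 2: "fish" → sorted: fhis
Same letters? ikrs != fhis
Anagram = No


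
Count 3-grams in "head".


Word: "head" (length 4)
Number of 3-grams = length - 3 + 1 = 4 - 3 + 1
= 2


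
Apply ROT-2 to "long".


Word: "long"
Shift: 2
Each letter → (letter + shift) mod 26:
  'l' (11) + 2 = 13 → 'n'
  'o' (14) + 2 = 16 → 'q'
  'n' (13) + 2 = 15 → 'p'
  'g' (6) + 2 = 8 → 'i'
Result = "nqpi"


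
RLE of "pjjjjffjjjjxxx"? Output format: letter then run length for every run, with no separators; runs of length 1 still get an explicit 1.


String: "pjjjjffjjjjxxx"
Scanning for consecutive runs:
  'p' x 1
  'j' x 4
  'f' x 2
  'j' x 4
  'x' x 3
RLE = "p1j4f2j4x3"


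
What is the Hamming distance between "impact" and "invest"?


Comparing character by character (same length = 6):
  Pos 0: 'i' vs 'i' =
  Pos 1: 'm' vs 'n' !=
  Pos 2: 'p' vs 'v' !=
  Pos 3: 'a' vs 'e' !=
  Pos 4: 'c' vs 's' !=
  Pos 5: 't' vs 't' =
Hamming distance = 4


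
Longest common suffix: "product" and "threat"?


Word 1: "product"
Word 2: "threat"
Comparing from end:
  Pos -1: 't' == 't'
  Pos -2: 'c' != 'a' (stop)
LCS = "t" (length 1)


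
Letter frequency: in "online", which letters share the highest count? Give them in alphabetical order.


Word: "online"
Letter counts:
  'e': 1
  'i': 1
  'l': 1
  'n': 2
  'o': 1
Maximum count = 2
Most frequent = 'n' (2 times each)


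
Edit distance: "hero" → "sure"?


Word 1: "hero" (length 4)
Word 2: "sure" (length 4)
One optimal edit sequence (insert/delete/substitute each cost 1):
  1. substitute 'h' -> 's'  (+1)
  2. substitute 'e' -> 'u'  (+1)
  3. keep 'r'
  4. substitute 'o' -> 'e'  (+1)
Total edit operations: 3
Edit distance = 3


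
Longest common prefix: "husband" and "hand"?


Word 1: "husband"
Word 2: "hand"
Comparing from start:
  Pos 0: 'h' == 'h'
  Pos 1: 'u' != 'a' (stop)
LCP = "h" (length 1)


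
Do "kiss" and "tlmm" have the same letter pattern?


Pattern of "kiss": [0, 1, 2, 2]
Pattern of "tlmm": [0, 1, 2, 2]
Patterns match
Same pattern = Yes


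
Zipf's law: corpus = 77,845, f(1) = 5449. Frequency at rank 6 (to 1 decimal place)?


Zipf's law: f(r) = f(1) / r
f(1) = 5449
f(6) = 5449 / 6
= 908.2 occurrences


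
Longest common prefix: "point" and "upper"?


Word 1: "point"
Word 2: "upper"
Comparing from start:
  Pos 0: 'p' != 'u' (stop)
LCP = "" (length 0)


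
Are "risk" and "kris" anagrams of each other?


Word 1: "risk" → sorted: ikrs
Word 2: "kris" → sorted: ikrs
Same letters? ikrs == ikrs
Anagram = Yes


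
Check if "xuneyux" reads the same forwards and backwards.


Word: "xuneyux"
Reversed: "xuyenux"
Forward == Backward? xuneyux != xuyenux
Palindrome = No


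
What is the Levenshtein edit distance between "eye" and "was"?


Word 1: "eye" (length 3)
Word 2: "was" (length 3)
One optimal edit sequence (insert/delete/substitute each cost 1):
  1. substitute 'e' -> 'w'  (+1)
  2. substitute 'y' -> 'a'  (+1)
  3. substitute 'e' -> 's'  (+1)
Total edit operations: 3
Edit distance = 3


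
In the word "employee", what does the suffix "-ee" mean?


Suffix: -ee
As in: employee -> employ + -ee
Meaning = one who receives


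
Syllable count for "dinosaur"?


Word: "dinosaur"
Syllable breakdown: di · no · saur
Counting: 3 parts
= 3 syllables


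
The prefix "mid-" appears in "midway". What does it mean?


Prefix: mid-
Example: midway = mid- + way
Meaning = middle


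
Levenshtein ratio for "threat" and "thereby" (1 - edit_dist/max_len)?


Word 1: "threat" (length 6)
Word 2: "thereby" (length 7)
One optimal edit sequence:
  1. keep 't'
  2. keep 'h'
  3. insert 'e'  (+1)
  4. keep 'r'
  5. keep 'e'
  6. substitute 'a' -> 'b'  (+1)
  7. substitute 't' -> 'y'  (+1)
Edit distance = 3
Max length = max(6, 7) = 7
Similarity = 1 - 3/7
= 0.5714


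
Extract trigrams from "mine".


Word: "mine" (length 4)
Number of trigrams = 4 - 3 + 1 = 2
  Position 0: "min"
  Position 1: "ine"
Trigrams = "min", "ine"


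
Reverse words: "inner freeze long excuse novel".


Original: "inner freeze long excuse novel"
Words (1..n): inner | freeze | long | excuse | novel
Reversed (n..1): novel | excuse | long | freeze | inner
Result = "novel excuse long freeze inner"


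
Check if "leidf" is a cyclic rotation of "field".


Word: "field", Candidate: "leidf"
Method: check if candidate is substring of word+word
"fieldfield" contains "leidf"? No
Is rotation = No


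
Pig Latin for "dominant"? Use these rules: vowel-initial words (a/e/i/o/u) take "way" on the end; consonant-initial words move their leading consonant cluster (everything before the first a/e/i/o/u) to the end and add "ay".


Word: "dominant"
Starts with consonant(s) → move to end, add 'ay'
Consonant cluster: "d"
Pig Latin = "ominantday"


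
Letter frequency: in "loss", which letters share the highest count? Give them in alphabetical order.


Word: "loss"
Letter counts:
  'l': 1
  'o': 1
  's': 2
Maximum count = 2
Most frequent = 's' (2 times each)


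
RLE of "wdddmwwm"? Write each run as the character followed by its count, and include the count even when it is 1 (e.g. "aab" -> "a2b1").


String: "wdddmwwm"
Scanning for consecutive runs:
  'w' x 1
  'd' x 3
  'm' x 1
  'w' x 2
  'm' x 1
RLE = "w1d3m1w2m1"


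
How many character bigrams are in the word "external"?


Word: "external" (length 8)
Number of 2-grams = length - 2 + 1 = 8 - 2 + 1
= 7


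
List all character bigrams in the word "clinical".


Word: "clinical" (length 8)
Number of bigrams = 8 - 2 + 1 = 7
  Position 0: "cl"
  Position 1: "li"
  Position 2: "in"
  Position 3: "ni"
  Position 4: "ic"
  Position 5: "ca"
  Position 6: "al"
Bigrams = "cl", "li", "in", "ni", "ic", "ca", "al"


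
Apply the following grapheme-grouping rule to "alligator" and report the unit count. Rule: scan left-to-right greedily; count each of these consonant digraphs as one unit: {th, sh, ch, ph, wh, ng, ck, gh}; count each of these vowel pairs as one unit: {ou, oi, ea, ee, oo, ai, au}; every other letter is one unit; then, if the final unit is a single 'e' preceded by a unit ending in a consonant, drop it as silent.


Word: "alligator" (9 letters)
Left-to-right scan:
  [1] 'a' (letter)
  [2] 'l' (letter)
  [3] 'l' (letter)
  [4] 'i' (letter)
  [5] 'g' (letter)
  [6] 'a' (letter)
  [7] 't' (letter)
  [8] 'o' (letter)
  [9] 'r' (letter)
Units from scan: 9
Sound units = 9 units


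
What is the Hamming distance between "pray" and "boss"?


Comparing character by character (same length = 4):
  Pos 0: 'p' vs 'b' !=
  Pos 1: 'r' vs 'o' !=
  Pos 2: 'a' vs 's' !=
  Pos 3: 'y' vs 's' !=
Hamming distance = 4


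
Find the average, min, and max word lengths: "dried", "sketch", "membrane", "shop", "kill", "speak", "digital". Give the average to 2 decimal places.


Lengths: "dried"=5, "sketch"=6, "membrane"=8, "shop"=4, "kill"=4, "speak"=5, "digital"=7
Sum = 39, Count = 7
Average = 39/7 = 5.57
= avg=5.57, min=4, max=8


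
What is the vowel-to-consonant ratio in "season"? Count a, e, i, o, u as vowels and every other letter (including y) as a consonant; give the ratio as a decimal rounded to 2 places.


Word: "season"
Vowels (a,e,i,o,u): 3
Consonants: 3
Ratio = 3/3
= 1.00


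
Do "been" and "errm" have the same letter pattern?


Pattern of "been": [0, 1, 1, 2]
Pattern of "errm": [0, 1, 1, 2]
Patterns match
Same pattern = Yes


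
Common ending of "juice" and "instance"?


Word 1: "juice"
Word 2: "instance"
Comparing from end:
  Pos -1: 'e' == 'e'
  Pos -2: 'c' == 'c'
  Pos -3: 'i' != 'n' (stop)
LCS = "ce" (length 2)


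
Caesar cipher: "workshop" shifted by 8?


Word: "workshop"
Shift: 8
Each letter → (letter + shift) mod 26:
  'w' (22) + 8 = 4 → 'e'
  'o' (14) + 8 = 22 → 'w'
  'r' (17) + 8 = 25 → 'z'
  'k' (10) + 8 = 18 → 's'
  's' (18) + 8 = 0 → 'a'
  'h' (7) + 8 = 15 → 'p'
  'o' (14) + 8 = 22 → 'w'
  'p' (15) + 8 = 23 → 'x'
Result = "ewzsapwx"


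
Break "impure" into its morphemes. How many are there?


Word: "impure"
Morphemes: im- | pure
Each morpheme carries meaning
= 2 morphemes


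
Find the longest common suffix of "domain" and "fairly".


Word 1: "domain"
Word 2: "fairly"
Comparing from end:
  Pos -1: 'n' != 'y' (stop)
LCS = "" (length 0)


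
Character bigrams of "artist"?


Word: "artist" (length 6)
Number of bigrams = 6 - 2 + 1 = 5
  Position 0: "ar"
  Position 1: "rt"
  Position 2: "ti"
  Position 3: "is"
  Position 4: "st"
Bigrams = "ar", "rt", "ti", "is", "st"


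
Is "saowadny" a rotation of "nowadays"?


Word: "nowadays", Candidate: "saowadny"
Method: check if candidate is substring of word+word
"nowadaysnowadays" contains "saowadny"? No
Is rotation = No


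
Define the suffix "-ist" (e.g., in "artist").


Suffix: -ist
Example: artist (art + -ist)
Meaning = one who practices


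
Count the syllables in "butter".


Word: "butter"
Syllable breakdown: but | ter
Counting: 2 parts
= 2 syllables


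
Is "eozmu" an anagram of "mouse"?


Word 1: "mouse" → sorted: emosu
Word 2: "eozmu" → sorted: emouz
Same letters? emosu != emouz
Anagram = No


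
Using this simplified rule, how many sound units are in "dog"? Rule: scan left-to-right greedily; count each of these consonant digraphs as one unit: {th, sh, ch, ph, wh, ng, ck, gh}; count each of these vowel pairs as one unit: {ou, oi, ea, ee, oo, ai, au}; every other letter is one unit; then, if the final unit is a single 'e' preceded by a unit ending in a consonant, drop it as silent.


Word: "dog" (3 letters)
Left-to-right scan:
  (1) 'd' (letter)
  (2) 'o' (letter)
  (3) 'g' (letter)
Units from scan: 3
Sound units = 3 units


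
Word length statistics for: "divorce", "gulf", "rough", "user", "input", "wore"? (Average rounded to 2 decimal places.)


Lengths: "divorce"=7, "gulf"=4, "rough"=5, "user"=4, "input"=5, "wore"=4
Sum = 29, Count = 6
Average = 29/6 = 4.83
= avg=4.83, min=4, max=7


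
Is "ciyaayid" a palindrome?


Word: "ciyaayid"
Reversed: "diyaayic"
Forward == Backward? ciyaayid != diyaayic
Palindrome = No


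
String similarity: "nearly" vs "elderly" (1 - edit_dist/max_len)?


Word 1: "nearly" (length 6)
Word 2: "elderly" (length 7)
One optimal edit sequence:
  1. insert 'e'  (+1)
  2. substitute 'n' -> 'l'  (+1)
  3. substitute 'e' -> 'd'  (+1)
  4. substitute 'a' -> 'e'  (+1)
  5. keep 'r'
  6. keep 'l'
  7. keep 'y'
Edit distance = 4
Max length = max(6, 7) = 7
Similarity = 1 - 4/7
= 0.4286


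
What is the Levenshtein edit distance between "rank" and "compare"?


Word 1: "rank" (length 4)
Word 2: "compare" (length 7)
One optimal edit sequence (insert/delete/substitute each cost 1):
  1. insert 'c'  (+1)
  2. insert 'o'  (+1)
  3. insert 'm'  (+1)
  4. substitute 'r' -> 'p'  (+1)
  5. keep 'a'
  6. substitute 'n' -> 'r'  (+1)
  7. substitute 'k' -> 'e'  (+1)
Total edit operations: 6
Edit distance = 6


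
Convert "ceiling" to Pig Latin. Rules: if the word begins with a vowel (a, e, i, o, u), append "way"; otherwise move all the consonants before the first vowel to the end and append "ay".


Word: "ceiling"
Starts with consonant(s) → move to end, add 'ay'
Consonant cluster: "c"
Pig Latin = "eilingcay"


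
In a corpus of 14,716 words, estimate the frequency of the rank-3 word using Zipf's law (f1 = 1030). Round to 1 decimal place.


Zipf's law: f(r) = f(1) / r
f(1) = 1030
f(3) = 1030 / 3
= 343.3 occurrences


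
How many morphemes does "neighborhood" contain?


Word: "neighborhood"
Morphemes: neighbor | -hood
Each morpheme carries meaning
= 2 morphemes


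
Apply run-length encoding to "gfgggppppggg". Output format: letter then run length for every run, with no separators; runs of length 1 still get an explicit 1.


String: "gfgggppppggg"
Scanning for consecutive runs:
  'g' x 1
  'f' x 1
  'g' x 3
  'p' x 4
  'g' x 3
RLE = "g1f1g3p4g3"


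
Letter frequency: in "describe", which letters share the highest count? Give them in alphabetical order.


Word: "describe"
Letter counts:
  'b': 1
  'c': 1
  'd': 1
  'e': 2
  'i': 1
  'r': 1
  's': 1
Maximum count = 2
Most frequent = 'e' (2 times each)


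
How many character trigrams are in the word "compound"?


Word: "compound" (length 8)
Number of 3-grams = length - 3 + 1 = 8 - 3 + 1
= 6


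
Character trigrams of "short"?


Word: "short" (length 5)
Number of trigrams = 5 - 3 + 1 = 3
  Position 0: "sho"
  Position 1: "hor"
  Position 2: "ort"
Trigrams = "sho", "hor", "ort"


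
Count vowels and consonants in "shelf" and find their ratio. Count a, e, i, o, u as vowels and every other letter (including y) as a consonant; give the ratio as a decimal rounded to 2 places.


Word: "shelf"
Vowels (a,e,i,o,u): 1
Consonants: 4
Ratio = 1/4
= 0.25


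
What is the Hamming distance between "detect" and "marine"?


Comparing character by character (same length = 6):
  Pos 0: 'd' vs 'm' !=
  Pos 1: 'e' vs 'a' !=
  Pos 2: 't' vs 'r' !=
  Pos 3: 'e' vs 'i' !=
  Pos 4: 'c' vs 'n' !=
  Pos 5: 't' vs 'e' !=
Hamming distance = 6


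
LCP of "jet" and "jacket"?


Word 1: "jet"
Word 2: "jacket"
Comparing from start:
  Pos 0: 'j' == 'j'
  Pos 1: 'e' != 'a' (stop)
LCP = "j" (length 1)


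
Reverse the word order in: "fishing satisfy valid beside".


Original: "fishing satisfy valid beside"
Words (1..n): fishing | satisfy | valid | beside
Reversed (n..1): beside | valid | satisfy | fishing
Result = "beside valid satisfy fishing"


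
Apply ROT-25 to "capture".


Word: "capture"
Shift: 25
Each letter → (letter + shift) mod 26:
  'c' (2) + 25 = 1 → 'b'
  'a' (0) + 25 = 25 → 'z'
  'p' (15) + 25 = 14 → 'o'
  't' (19) + 25 = 18 → 's'
  'u' (20) + 25 = 19 → 't'
  'r' (17) + 25 = 16 → 'q'
  'e' (4) + 25 = 3 → 'd'
Result = "bzostqd"


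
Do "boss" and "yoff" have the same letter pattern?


Pattern of "boss": [0, 1, 2, 2]
Pattern of "yoff": [0, 1, 2, 2]
Patterns match
Same pattern = Yes


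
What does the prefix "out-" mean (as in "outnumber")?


Prefix: out-
As in: outnumber -> out- + number
Meaning = surpass


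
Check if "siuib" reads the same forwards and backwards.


Word: "siuib"
Reversed: "biuis"
Forward == Backward? siuib != biuis
Palindrome = No


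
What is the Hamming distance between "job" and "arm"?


Comparing character by character (same length = 3):
  Pos 0: 'j' vs 'a' !=
  Pos 1: 'o' vs 'r' !=
  Pos 2: 'b' vs 'm' !=
Hamming distance = 3


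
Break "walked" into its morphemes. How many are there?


Word: "walked"
Morphemes: walk | -ed
Each morpheme carries meaning
= 2 morphemes


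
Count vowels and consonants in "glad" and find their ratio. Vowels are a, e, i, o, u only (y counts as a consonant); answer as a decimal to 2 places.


Word: "glad"
Vowels (a,e,i,o,u): 1
Consonants: 3
Ratio = 1/3
= 0.33


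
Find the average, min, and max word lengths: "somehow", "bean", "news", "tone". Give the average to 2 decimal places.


Lengths: "somehow"=7, "bean"=4, "news"=4, "tone"=4
Sum = 19, Count = 4
Average = 19/4 = 4.75
= avg=4.75, min=4, max=7


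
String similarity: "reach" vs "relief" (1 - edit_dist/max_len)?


Word 1: "reach" (length 5)
Word 2: "relief" (length 6)
One optimal edit sequence:
  1. keep 'r'
  2. keep 'e'
  3. insert 'l'  (+1)
  4. substitute 'a' -> 'i'  (+1)
  5. substitute 'c' -> 'e'  (+1)
  6. substitute 'h' -> 'f'  (+1)
Edit distance = 4
Max length = max(5, 6) = 6
Similarity = 1 - 4/6
= 0.3333


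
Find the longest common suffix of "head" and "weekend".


Word 1: "head"
Word 2: "weekend"
Comparing from end:
  Pos -1: 'd' == 'd'
  Pos -2: 'a' != 'n' (stop)
LCS = "d" (length 1)


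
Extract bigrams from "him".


Word: "him" (length 3)
Number of bigrams = 3 - 2 + 1 = 2
  Position 0: "hi"
  Position 1: "im"
Bigrams = "hi", "im"


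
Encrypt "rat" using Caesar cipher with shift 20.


Word: "rat"
Shift: 20
Each letter → (letter + shift) mod 26:
  'r' (17) + 20 = 11 → 'l'
  'a' (0) + 20 = 20 → 'u'
  't' (19) + 20 = 13 → 'n'
Result = "lun"


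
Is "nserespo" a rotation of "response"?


Word: "response", Candidate: "nserespo"
Method: check if candidate is substring of word+word
"responseresponse" contains "nserespo"? Yes
Is rotation = Yes


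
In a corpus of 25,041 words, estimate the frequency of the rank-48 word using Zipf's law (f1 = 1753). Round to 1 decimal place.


Zipf's law: f(r) = f(1) / r
f(1) = 1753
f(48) = 1753 / 48
= 36.5 occurrences


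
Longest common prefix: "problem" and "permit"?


Word 1: "problem"
Word 2: "permit"
Comparing from start:
  Pos 0: 'p' == 'p'
  Pos 1: 'r' != 'e' (stop)
LCP = "p" (length 1)


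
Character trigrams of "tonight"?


Word: "tonight" (length 7)
Number of trigrams = 7 - 3 + 1 = 5
  Position 0: "ton"
  Position 1: "oni"
  Position 2: "nig"
  Position 3: "igh"
  Position 4: "ght"
Trigrams = "ton", "oni", "nig", "igh", "ght"


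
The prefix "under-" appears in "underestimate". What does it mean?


Prefix: under-
Example: underestimate (under- + estimate)
Meaning = insufficient


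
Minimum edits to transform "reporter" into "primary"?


Word 1: "reporter" (length 8)
Word 2: "primary" (length 7)
One optimal edit sequence (insert/delete/substitute each cost 1):
  1. insert 'p'  (+1)
  2. keep 'r'
  3. substitute 'e' -> 'i'  (+1)
  4. substitute 'p' -> 'm'  (+1)
  5. substitute 'o' -> 'a'  (+1)
  6. keep 'r'
  7. delete 't'  (+1)
  8. delete 'e'  (+1)
  9. substitute 'r' -> 'y'  (+1)
Total edit operations: 7
Edit distance = 7


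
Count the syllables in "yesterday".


Word: "yesterday"
Syllable breakdown: yes | ter | day
Counting: 3 parts
= 3 syllables


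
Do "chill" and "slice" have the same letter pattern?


Pattern of "chill": [0, 1, 2, 3, 3]
Pattern of "slice": [0, 1, 2, 3, 4]
Patterns do not match
Same pattern = No


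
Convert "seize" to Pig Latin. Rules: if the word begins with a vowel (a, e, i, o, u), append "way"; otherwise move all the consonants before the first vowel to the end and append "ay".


Word: "seize"
Starts with consonant(s) → move to end, add 'ay'
Consonant cluster: "s"
Pig Latin = "eizesay"


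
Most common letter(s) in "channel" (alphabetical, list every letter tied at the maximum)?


Word: "channel"
Letter counts:
  'a': 1
  'c': 1
  'e': 1
  'h': 1
  'l': 1
  'n': 2
Maximum count = 2
Most frequent = 'n' (2 times each)


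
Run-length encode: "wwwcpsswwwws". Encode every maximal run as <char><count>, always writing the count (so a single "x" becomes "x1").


String: "wwwcpsswwwws"
Scanning for consecutive runs:
  'w' x 3
  'c' x 1
  'p' x 1
  's' x 2
  'w' x 4
  's' x 1
RLE = "w3c1p1s2w4s1"


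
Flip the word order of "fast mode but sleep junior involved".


Original: "fast mode but sleep junior involved"
Words (1..n): fast | mode | but | sleep | junior | involved
Reversed (n..1): involved | junior | sleep | but | mode | fast
Result = "involved junior sleep but mode fast"


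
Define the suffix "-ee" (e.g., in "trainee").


Suffix: -ee
As in: trainee -> train + -ee
Meaning = one who receives


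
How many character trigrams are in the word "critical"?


Word: "critical" (length 8)
Number of 3-grams = length - 3 + 1 = 8 - 3 + 1
= 6


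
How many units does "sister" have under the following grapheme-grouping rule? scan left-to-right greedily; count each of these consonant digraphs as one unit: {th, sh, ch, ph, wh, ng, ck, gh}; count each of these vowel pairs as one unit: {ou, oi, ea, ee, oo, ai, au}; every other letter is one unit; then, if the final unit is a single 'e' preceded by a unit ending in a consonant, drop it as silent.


Word: "sister" (6 letters)
Left-to-right scan:
  [1] 's' (letter)
  [2] 'i' (letter)
  [3] 's' (letter)
  [4] 't' (letter)
  [5] 'e' (letter)
  [6] 'r' (letter)
Units from scan: 6
Sound units = 6 units


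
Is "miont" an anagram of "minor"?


Word 1: "minor" → sorted: imnor
Word 2: "miont" → sorted: imnot
Same letters? imnor != imnot
Anagram = No


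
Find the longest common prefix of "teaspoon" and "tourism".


Word 1: "teaspoon"
Word 2: "tourism"
Comparing from start:
  Pos 0: 't' == 't'
  Pos 1: 'e' != 'o' (stop)
LCP = "t" (length 1)


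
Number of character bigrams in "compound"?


Word: "compound" (length 8)
Number of 2-grams = length - 2 + 1 = 8 - 2 + 1
= 7


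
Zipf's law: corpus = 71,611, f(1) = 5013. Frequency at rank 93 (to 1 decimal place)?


Zipf's law: f(r) = f(1) / r
f(1) = 5013
f(93) = 5013 / 93
= 53.9 occurrences


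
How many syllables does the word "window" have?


Word: "window"
Syllable breakdown: win-dow
Counting: 2 parts
= 2 syllables


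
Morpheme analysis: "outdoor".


Word: "outdoor"
Morphemes: out- + door
Each morpheme carries meaning
= 2 morphemes


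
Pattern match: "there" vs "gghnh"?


Pattern of "there": [0, 1, 2, 3, 2]
Pattern of "gghnh": [0, 0, 1, 2, 1]
Patterns do not match
Same pattern = No


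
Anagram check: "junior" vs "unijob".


Word 1: "junior" → sorted: ijnoru
Word 2: "unijob" → sorted: bijnou
Same letters? ijnoru != bijnou
Anagram = No


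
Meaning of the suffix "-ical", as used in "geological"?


Suffix: -ical
Example: geological (geology + -ical, with a spelling change)
Meaning = relating to


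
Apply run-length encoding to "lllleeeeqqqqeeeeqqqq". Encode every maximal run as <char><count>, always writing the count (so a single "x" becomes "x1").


String: "lllleeeeqqqqeeeeqqqq"
Scanning for consecutive runs:
  'l' x 4
  'e' x 4
  'q' x 4
  'e' x 4
  'q' x 4
RLE = "l4e4q4e4q4"


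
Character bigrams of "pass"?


Word: "pass" (length 4)
Number of bigrams = 4 - 2 + 1 = 3
  Position 0: "pa"
  Position 1: "as"
  Position 2: "ss"
Bigrams = "pa", "as", "ss"


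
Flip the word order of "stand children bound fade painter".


Original: "stand children bound fade painter"
Words (1..n): stand | children | bound | fade | painter
Reversed (n..1): painter | fade | bound | children | stand
Result = "painter fade bound children stand"


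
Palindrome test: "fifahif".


Word: "fifahif"
Reversed: "fihafif"
Forward == Backward? fifahif != fihafif
Palindrome = No


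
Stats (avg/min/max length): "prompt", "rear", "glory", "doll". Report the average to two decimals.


Lengths: "prompt"=6, "rear"=4, "glory"=5, "doll"=4
Sum = 19, Count = 4
Average = 19/4 = 4.75
= avg=4.75, min=4, max=6


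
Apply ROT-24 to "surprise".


Word: "surprise"
Shift: 24
Each letter → (letter + shift) mod 26:
  's' (18) + 24 = 16 → 'q'
  'u' (20) + 24 = 18 → 's'
  'r' (17) + 24 = 15 → 'p'
  'p' (15) + 24 = 13 → 'n'
  'r' (17) + 24 = 15 → 'p'
  'i' (8) + 24 = 6 → 'g'
  's' (18) + 24 = 16 → 'q'
  'e' (4) + 24 = 2 → 'c'
Result = "qspnpgqc"


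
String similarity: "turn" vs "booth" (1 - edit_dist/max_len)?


Word 1: "turn" (length 4)
Word 2: "booth" (length 5)
One optimal edit sequence:
  1. insert 'b'  (+1)
  2. substitute 't' -> 'o'  (+1)
  3. substitute 'u' -> 'o'  (+1)
  4. substitute 'r' -> 't'  (+1)
  5. substitute 'n' -> 'h'  (+1)
Edit distance = 5
Max length = max(4, 5) = 5
Similarity = 1 - 5/5
= 0.0000


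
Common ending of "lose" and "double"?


Word 1: "lose"
Word 2: "double"
Comparing from end:
  Pos -1: 'e' == 'e'
  Pos -2: 's' != 'l' (stop)
LCS = "e" (length 1)


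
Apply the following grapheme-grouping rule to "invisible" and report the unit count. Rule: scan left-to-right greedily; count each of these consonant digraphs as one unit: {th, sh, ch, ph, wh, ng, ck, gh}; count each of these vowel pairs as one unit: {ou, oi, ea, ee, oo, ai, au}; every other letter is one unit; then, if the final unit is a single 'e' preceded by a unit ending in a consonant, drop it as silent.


Word: "invisible" (9 letters)
Left-to-right scan:
  1. 'i' (letter)
  2. 'n' (letter)
  3. 'v' (letter)
  4. 'i' (letter)
  5. 's' (letter)
  6. 'i' (letter)
  7. 'b' (letter)
  8. 'l' (letter)
  9. 'e' (letter)
Units from scan: 9
Final unit is 'e' after a consonant -> drop as silent (-1)
Sound units = 8 units


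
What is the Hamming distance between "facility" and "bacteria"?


Comparing character by character (same length = 8):
  Pos 0: 'f' vs 'b' !=
  Pos 1: 'a' vs 'a' =
  Pos 2: 'c' vs 'c' =
  Pos 3: 'i' vs 't' !=
  Pos 4: 'l' vs 'e' !=
  Pos 5: 'i' vs 'r' !=
  Pos 6: 't' vs 'i' !=
  Pos 7: 'y' vs 'a' !=
Hamming distance = 6


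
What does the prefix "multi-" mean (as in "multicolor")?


Prefix: multi-
As in: multicolor -> multi- + color
Meaning = many


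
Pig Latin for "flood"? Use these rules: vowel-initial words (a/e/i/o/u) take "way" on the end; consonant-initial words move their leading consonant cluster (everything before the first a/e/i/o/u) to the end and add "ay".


Word: "flood"
Starts with consonant(s) → move to end, add 'ay'
Consonant cluster: "fl"
Pig Latin = "oodflay"


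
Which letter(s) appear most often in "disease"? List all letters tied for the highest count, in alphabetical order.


Word: "disease"
Letter counts:
  'a': 1
  'd': 1
  'e': 2
  'i': 1
  's': 2
Maximum count = 2
Most frequent = 'e', 's' (2 times each)


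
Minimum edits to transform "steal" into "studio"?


Word 1: "steal" (length 5)
Word 2: "studio" (length 6)
One optimal edit sequence (insert/delete/substitute each cost 1):
  1. keep 's'
  2. keep 't'
  3. insert 'u'  (+1)
  4. substitute 'e' -> 'd'  (+1)
  5. substitute 'a' -> 'i'  (+1)
  6. substitute 'l' -> 'o'  (+1)
Total edit operations: 4
Edit distance = 4


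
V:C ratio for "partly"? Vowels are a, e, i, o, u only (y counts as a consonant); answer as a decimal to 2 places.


Word: "partly"
Vowels (a,e,i,o,u): 1
Consonants: 5
Ratio = 1/5
= 0.20


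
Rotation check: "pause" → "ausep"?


Word: "pause", Candidate: "ausep"
Method: check if candidate is substring of word+word
"pausepause" contains "ausep"? Yes
Is rotation = Yes


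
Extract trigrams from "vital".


Word: "vital" (length 5)
Number of trigrams = 5 - 3 + 1 = 3
  Position 0: "vit"
  Position 1: "ita"
  Position 2: "tal"
Trigrams = "vit", "ita", "tal"


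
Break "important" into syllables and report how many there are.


Word: "important"
Syllable breakdown: im | por | tant
Counting: 3 parts
= 3 syllables


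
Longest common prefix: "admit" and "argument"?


Word 1: "admit"
Word 2: "argument"
Comparing from start:
  Pos 0: 'a' == 'a'
  Pos 1: 'd' != 'r' (stop)
LCP = "a" (length 1)


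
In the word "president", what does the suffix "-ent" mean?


Suffix: -ent
As in: president -> preside + -ent, with a spelling change
Meaning = one who / that which


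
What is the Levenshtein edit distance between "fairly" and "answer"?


Word 1: "fairly" (length 6)
Word 2: "answer" (length 6)
One optimal edit sequence (insert/delete/substitute each cost 1):
  1. substitute 'f' -> 'a'  (+1)
  2. substitute 'a' -> 'n'  (+1)
  3. substitute 'i' -> 's'  (+1)
  4. substitute 'r' -> 'w'  (+1)
  5. substitute 'l' -> 'e'  (+1)
  6. substitute 'y' -> 'r'  (+1)
Total edit operations: 6
Edit distance = 6


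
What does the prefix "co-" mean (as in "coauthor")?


Prefix: co-
Example: coauthor (co- + author)
Meaning = together


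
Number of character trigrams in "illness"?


Word: "illness" (length 7)
Number of 3-grams = length - 3 + 1 = 7 - 3 + 1
= 5


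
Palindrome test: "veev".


Word: "veev"
Reversed: "veev"
Forward == Backward? veev == veev
Palindrome = Yes


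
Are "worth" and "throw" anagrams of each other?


Word 1: "worth" → sorted: hortw
Word 2: "throw" → sorted: hortw
Same letters? hortw == hortw
Anagram = Yes


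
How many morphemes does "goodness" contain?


Word: "goodness"
Morphemes: good + -ness
Each morpheme carries meaning
= 2 morphemes


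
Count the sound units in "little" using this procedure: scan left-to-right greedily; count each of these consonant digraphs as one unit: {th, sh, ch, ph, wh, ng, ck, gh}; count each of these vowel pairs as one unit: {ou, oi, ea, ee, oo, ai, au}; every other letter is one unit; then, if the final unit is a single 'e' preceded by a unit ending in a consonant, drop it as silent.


Word: "little" (6 letters)
Left-to-right scan:
  1. 'l' (letter)
  2. 'i' (letter)
  3. 't' (letter)
  4. 't' (letter)
  5. 'l' (letter)
  6. 'e' (letter)
Units from scan: 6
Final unit is 'e' after a consonant -> drop as silent (-1)
Sound units = 5 units


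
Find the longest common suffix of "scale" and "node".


Word 1: "scale"
Word 2: "node"
Comparing from end:
  Pos -1: 'e' == 'e'
  Pos -2: 'l' != 'd' (stop)
LCS = "e" (length 1)


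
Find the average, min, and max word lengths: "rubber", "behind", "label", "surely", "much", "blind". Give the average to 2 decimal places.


Lengths: "rubber"=6, "behind"=6, "label"=5, "surely"=6, "much"=4, "blind"=5
Sum = 32, Count = 6
Average = 32/6 = 5.33
= avg=5.33, min=4, max=6


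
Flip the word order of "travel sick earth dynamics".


Original: "travel sick earth dynamics"
Words (1..n): travel | sick | earth | dynamics
Reversed (n..1): dynamics | earth | sick | travel
Result = "dynamics earth sick travel"


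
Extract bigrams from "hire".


Word: "hire" (length 4)
Number of bigrams = 4 - 2 + 1 = 3
  Position 0: "hi"
  Position 1: "ir"
  Position 2: "re"
Bigrams = "hi", "ir", "re"


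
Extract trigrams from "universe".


Word: "universe" (length 8)
Number of trigrams = 8 - 3 + 1 = 6
  Position 0: "uni"
  Position 1: "niv"
  Position 2: "ive"
  Position 3: "ver"
  Position 4: "ers"
  Position 5: "rse"
Trigrams = "uni", "niv", "ive", "ver", "ers", "rse"


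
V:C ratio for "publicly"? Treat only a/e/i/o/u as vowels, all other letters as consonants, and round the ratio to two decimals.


Word: "publicly"
Vowels (a,e,i,o,u): 2
Consonants: 6
Ratio = 2/6
= 0.33


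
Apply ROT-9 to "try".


Word: "try"
Shift: 9
Each letter → (letter + shift) mod 26:
  't' (19) + 9 = 2 → 'c'
  'r' (17) + 9 = 0 → 'a'
  'y' (24) + 9 = 7 → 'h'
Result = "cah"


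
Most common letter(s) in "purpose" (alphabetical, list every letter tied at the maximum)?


Word: "purpose"
Letter counts:
  'e': 1
  'o': 1
  'p': 2
  'r': 1
  's': 1
  'u': 1
Maximum count = 2
Most frequent = 'p' (2 times each)


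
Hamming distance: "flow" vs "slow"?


Comparing character by character (same length = 4):
  Pos 0: 'f' vs 's' !=
  Pos 1: 'l' vs 'l' =
  Pos 2: 'o' vs 'o' =
  Pos 3: 'w' vs 'w' =
Hamming distance = 1


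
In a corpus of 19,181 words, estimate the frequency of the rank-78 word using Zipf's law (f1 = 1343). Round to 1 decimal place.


Zipf's law: f(r) = f(1) / r
f(1) = 1343
f(78) = 1343 / 78
= 17.2 occurrences


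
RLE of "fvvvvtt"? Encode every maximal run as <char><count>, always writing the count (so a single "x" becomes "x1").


String: "fvvvvtt"
Scanning for consecutive runs:
  'f' x 1
  'v' x 4
  't' x 2
RLE = "f1v4t2"


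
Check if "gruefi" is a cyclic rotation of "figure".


Word: "figure", Candidate: "gruefi"
Method: check if candidate is substring of word+word
"figurefigure" contains "gruefi"? No
Is rotation = No


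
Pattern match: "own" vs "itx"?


Pattern of "own": [0, 1, 2]
Pattern of "itx": [0, 1, 2]
Patterns match
Same pattern = Yes


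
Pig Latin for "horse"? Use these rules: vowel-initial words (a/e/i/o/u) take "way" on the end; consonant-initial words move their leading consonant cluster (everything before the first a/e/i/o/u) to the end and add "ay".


Word: "horse"
Starts with consonant(s) → move to end, add 'ay'
Consonant cluster: "h"
Pig Latin = "orsehay"


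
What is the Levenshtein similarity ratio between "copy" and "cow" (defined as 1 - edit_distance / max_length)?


Word 1: "copy" (length 4)
Word 2: "cow" (length 3)
One optimal edit sequence:
  1. keep 'c'
  2. keep 'o'
  3. delete 'p'  (+1)
  4. substitute 'y' -> 'w'  (+1)
Edit distance = 2
Max length = max(4, 3) = 4
Similarity = 1 - 2/4
= 0.5000


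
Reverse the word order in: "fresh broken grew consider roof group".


Original: "fresh broken grew consider roof group"
Words (1..n): fresh | broken | grew | consider | roof | group
Reversed (n..1): group | roof | consider | grew | broken | fresh
Result = "group roof consider grew broken fresh"


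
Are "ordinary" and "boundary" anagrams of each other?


Word 1: "ordinary" → sorted: adinorry
Word 2: "boundary" → sorted: abdnoruy
Same letters? adinorry != abdnoruy
Anagram = No


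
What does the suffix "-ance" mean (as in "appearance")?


Suffix: -ance
As in: appearance -> appear + -ance
Meaning = state of


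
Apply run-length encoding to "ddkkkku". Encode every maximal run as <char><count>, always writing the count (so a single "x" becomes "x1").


String: "ddkkkku"
Scanning for consecutive runs:
  'd' x 2
  'k' x 4
  'u' x 1
RLE = "d2k4u1"


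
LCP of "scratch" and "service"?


Word 1: "scratch"
Word 2: "service"
Comparing from start:
  Pos 0: 's' == 's'
  Pos 1: 'c' != 'e' (stop)
LCP = "s" (length 1)


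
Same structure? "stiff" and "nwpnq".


Pattern of "stiff": [0, 1, 2, 3, 3]
Pattern of "nwpnq": [0, 1, 2, 0, 3]
Patterns do not match
Same pattern = No


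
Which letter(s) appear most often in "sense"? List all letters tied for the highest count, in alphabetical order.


Word: "sense"
Letter counts:
  'e': 2
  'n': 1
  's': 2
Maximum count = 2
Most frequent = 'e', 's' (2 times each)


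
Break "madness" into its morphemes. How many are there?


Word: "madness"
Morphemes: mad + -ness
Each morpheme carries meaning
= 2 morphemes


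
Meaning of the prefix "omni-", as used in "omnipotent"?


Prefix: omni-
Example: omnipotent = omni- + potent
Meaning = all


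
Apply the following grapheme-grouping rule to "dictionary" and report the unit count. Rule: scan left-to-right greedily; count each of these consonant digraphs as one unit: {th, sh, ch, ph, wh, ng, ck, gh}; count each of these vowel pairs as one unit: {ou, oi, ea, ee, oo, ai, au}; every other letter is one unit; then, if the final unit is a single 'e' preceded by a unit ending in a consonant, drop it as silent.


Word: "dictionary" (10 letters)
Left-to-right scan:
  1. 'd' (letter)
  2. 'i' (letter)
  3. 'c' (letter)
  4. 't' (letter)
  5. 'i' (letter)
  6. 'o' (letter)
  7. 'n' (letter)
  8. 'a' (letter)
  9. 'r' (letter)
  10. 'y' (letter)
Units from scan: 10
Sound units = 10 units


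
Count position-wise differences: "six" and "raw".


Comparing character by character (same length = 3):
  Pos 0: 's' vs 'r' !=
  Pos 1: 'i' vs 'a' !=
  Pos 2: 'x' vs 'w' !=
Hamming distance = 3


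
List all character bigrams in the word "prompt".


Word: "prompt" (length 6)
Number of bigrams = 6 - 2 + 1 = 5
  Position 0: "pr"
  Position 1: "ro"
  Position 2: "om"
  Position 3: "mp"
  Position 4: "pt"
Bigrams = "pr", "ro", "om", "mp", "pt"


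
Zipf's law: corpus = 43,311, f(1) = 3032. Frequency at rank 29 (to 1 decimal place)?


Zipf's law: f(r) = f(1) / r
f(1) = 3032
f(29) = 3032 / 29
= 104.6 occurrences


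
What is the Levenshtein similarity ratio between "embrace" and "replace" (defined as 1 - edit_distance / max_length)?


Word 1: "embrace" (length 7)
Word 2: "replace" (length 7)
One optimal edit sequence:
  1. substitute 'e' -> 'r'  (+1)
  2. substitute 'm' -> 'e'  (+1)
  3. substitute 'b' -> 'p'  (+1)
  4. substitute 'r' -> 'l'  (+1)
  5. keep 'a'
  6. keep 'c'
  7. keep 'e'
Edit distance = 4
Max length = max(7, 7) = 7
Similarity = 1 - 4/7
= 0.4286


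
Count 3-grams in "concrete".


Word: "concrete" (length 8)
Number of 3-grams = length - 3 + 1 = 8 - 3 + 1
= 6


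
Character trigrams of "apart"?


Word: "apart" (length 5)
Number of trigrams = 5 - 3 + 1 = 3
  Position 0: "apa"
  Position 1: "par"
  Position 2: "art"
Trigrams = "apa", "par", "art"


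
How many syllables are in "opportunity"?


Word: "opportunity"
Syllable breakdown: op / por / tu / ni / ty
Counting: 5 parts
= 5 syllables


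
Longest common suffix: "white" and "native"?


Word 1: "white"
Word 2: "native"
Comparing from end:
  Pos -1: 'e' == 'e'
  Pos -2: 't' != 'v' (stop)
LCS = "e" (length 1)


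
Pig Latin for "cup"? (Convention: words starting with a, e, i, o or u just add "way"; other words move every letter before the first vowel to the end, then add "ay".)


Word: "cup"
Starts with consonant(s) → move to end, add 'ay'
Consonant cluster: "c"
Pig Latin = "upcay"


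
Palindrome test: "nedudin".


Word: "nedudin"
Reversed: "niduden"
Forward == Backward? nedudin != niduden
Palindrome = No
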